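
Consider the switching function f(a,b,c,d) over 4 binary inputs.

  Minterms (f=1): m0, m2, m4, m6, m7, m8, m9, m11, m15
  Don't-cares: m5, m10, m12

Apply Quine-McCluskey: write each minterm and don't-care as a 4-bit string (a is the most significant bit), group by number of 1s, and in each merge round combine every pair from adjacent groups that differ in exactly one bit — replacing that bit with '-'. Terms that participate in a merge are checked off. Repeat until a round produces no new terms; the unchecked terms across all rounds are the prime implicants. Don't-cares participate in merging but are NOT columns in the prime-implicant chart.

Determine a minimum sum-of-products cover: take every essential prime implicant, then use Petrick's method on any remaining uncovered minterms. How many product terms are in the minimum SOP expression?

Round 0: 0000✓ 0010✓ 0100✓ 0101✓ 0110✓ 0111✓ 1000✓ 1001✓ 1010✓ 1011✓ 1100✓ 1111✓
Round 1: -000✓ -010✓ -100✓ -111 0-00✓ 0-10✓ 00-0✓ 01-0✓ 01-1✓ 010-✓ 011-✓ 1-00✓ 1-11 10-0✓ 10-1✓ 100-✓ 101-✓
Round 2: --00 -0-0 0--0 01-- 10--
PIs = {--00, -0-0, -111, 0--0, 01--, 1-11, 10--}
Coverage chart:
  m0: --00,-0-0,0--0
  m2: -0-0,0--0
  m4: --00,0--0,01--
  m6: 0--0,01--
  m7: -111,01--
  m8: --00,-0-0,10--
  m9: 10-- ←essential
  m11: 1-11,10--
  m15: -111,1-11
Essential: 10--
Petrick residual → -111, 0--0
Min cover (3 terms): bcd + a'd' + ab'

3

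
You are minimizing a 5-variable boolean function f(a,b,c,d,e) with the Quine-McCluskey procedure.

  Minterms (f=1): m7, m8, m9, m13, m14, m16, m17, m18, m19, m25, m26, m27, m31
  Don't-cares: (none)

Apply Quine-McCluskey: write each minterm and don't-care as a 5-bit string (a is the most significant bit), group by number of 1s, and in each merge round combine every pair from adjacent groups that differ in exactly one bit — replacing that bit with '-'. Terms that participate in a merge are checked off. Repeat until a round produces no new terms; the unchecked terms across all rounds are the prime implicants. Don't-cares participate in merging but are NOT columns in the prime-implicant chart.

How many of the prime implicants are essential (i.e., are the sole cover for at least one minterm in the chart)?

[col 0] 00111, 01000*, 01001*, 01101*, 01110, 10000*, 10001*, 10010*, 10011*, 11001*, 11010*, 11011*, 11111*
[col 1] -1001, 01-01, 0100-, 1-001*, 1-010*, 1-011*, 100-0*, 100-1*, 1000-*, 1001-*, 11-11, 110-1*, 1101-*
[col 2] 1-0-1, 1-01-, 100--
Prime implicants: -1001, 00111, 01-01, 0100-, 01110, 1-0-1, 1-01-, 100--, 11-11
PI chart (minterm → PIs covering it):
  7 | 00111  (sole → essential)
  8 | 0100-  (sole → essential)
  9 | -1001,01-01,0100-
  13 | 01-01  (sole → essential)
  14 | 01110  (sole → essential)
  16 | 100--  (sole → essential)
  17 | 1-0-1,100--
  18 | 1-01-,100--
  19 | 1-0-1,1-01-,100--
  25 | -1001,1-0-1
  26 | 1-01-  (sole → essential)
  27 | 1-0-1,1-01-,11-11
  31 | 11-11  (sole → essential)
Essential prime implicants: 00111, 01-01, 0100-, 01110, 1-01-, 100--, 11-11

7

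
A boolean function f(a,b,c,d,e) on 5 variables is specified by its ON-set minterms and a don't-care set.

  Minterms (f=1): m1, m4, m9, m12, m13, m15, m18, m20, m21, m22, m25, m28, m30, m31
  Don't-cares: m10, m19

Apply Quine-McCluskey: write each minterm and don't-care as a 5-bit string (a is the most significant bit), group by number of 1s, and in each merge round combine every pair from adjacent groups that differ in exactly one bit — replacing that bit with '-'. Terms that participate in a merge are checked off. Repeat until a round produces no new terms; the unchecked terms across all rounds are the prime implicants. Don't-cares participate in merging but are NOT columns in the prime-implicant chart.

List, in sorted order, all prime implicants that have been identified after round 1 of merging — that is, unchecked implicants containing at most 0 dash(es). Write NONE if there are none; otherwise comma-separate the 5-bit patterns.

01010

size-2^0 implicants → 00001(✓)  00100(✓)  01001(✓)  01010  01100(✓)  01101(✓)  01111(✓)  10010(✓)  10011(✓)  10100(✓)  10101(✓)  10110(✓)  11001(✓)  11100(✓)  11110(✓)  11111(✓)
size-2^1 implicants → -0100(✓)  -1001  -1100(✓)  -1111  0-001  0-100(✓)  01-01  011-1  0110-  1-100(✓)  1-110(✓)  10-10  1001-  101-0(✓)  1010-  111-0(✓)  1111-
size-2^2 implicants → --100  1-1-0
Unchecked terms (primes): --100, -1001, -1111, 0-001, 01-01, 01010, 011-1, 0110-, 1-1-0, 10-10, 1001-, 1010-, 1111-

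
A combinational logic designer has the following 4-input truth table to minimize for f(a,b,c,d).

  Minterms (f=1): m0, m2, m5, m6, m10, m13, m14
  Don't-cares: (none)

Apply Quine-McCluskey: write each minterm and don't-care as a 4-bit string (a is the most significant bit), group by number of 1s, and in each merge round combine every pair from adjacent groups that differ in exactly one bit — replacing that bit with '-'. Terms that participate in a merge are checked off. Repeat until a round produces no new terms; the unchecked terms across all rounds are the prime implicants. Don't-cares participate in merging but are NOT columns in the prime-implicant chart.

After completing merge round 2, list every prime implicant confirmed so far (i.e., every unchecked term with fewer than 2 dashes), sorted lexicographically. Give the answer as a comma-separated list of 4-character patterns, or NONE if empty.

Round 0: 0000✓ 0010✓ 0101✓ 0110✓ 1010✓ 1101✓ 1110✓
Round 1: -010✓ -101 -110✓ 0-10✓ 00-0 1-10✓
Round 2: --10
PIs = {--10, -101, 00-0}

-101, 00-0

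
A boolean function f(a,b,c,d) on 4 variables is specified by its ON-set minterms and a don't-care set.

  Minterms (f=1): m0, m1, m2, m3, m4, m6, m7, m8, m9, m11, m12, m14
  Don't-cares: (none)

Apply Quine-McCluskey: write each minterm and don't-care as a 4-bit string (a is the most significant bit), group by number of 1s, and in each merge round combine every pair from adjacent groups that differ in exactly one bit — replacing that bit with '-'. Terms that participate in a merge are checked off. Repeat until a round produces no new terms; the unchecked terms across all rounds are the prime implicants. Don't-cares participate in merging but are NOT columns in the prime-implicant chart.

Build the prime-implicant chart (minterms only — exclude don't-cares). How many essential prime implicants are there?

3

Round 0: 0000✓ 0001✓ 0010✓ 0011✓ 0100✓ 0110✓ 0111✓ 1000✓ 1001✓ 1011✓ 1100✓ 1110✓
Round 1: -000✓ -001✓ -011✓ -100✓ -110✓ 0-00✓ 0-10✓ 0-11✓ 00-0✓ 00-1✓ 000-✓ 001-✓ 01-0✓ 011-✓ 1-00✓ 10-1✓ 100-✓ 11-0✓
Round 2: --00 -0-1 -00- -1-0 0--0 0-1- 00--
PIs = {--00, -0-1, -00-, -1-0, 0--0, 0-1-, 00--}
Coverage chart:
  m0: --00,-00-,0--0,00--
  m1: -0-1,-00-,00--
  m2: 0--0,0-1-,00--
  m3: -0-1,0-1-,00--
  m4: --00,-1-0,0--0
  m6: -1-0,0--0,0-1-
  m7: 0-1- ←essential
  m8: --00,-00-
  m9: -0-1,-00-
  m11: -0-1 ←essential
  m12: --00,-1-0
  m14: -1-0 ←essential
Essential: -0-1, -1-0, 0-1-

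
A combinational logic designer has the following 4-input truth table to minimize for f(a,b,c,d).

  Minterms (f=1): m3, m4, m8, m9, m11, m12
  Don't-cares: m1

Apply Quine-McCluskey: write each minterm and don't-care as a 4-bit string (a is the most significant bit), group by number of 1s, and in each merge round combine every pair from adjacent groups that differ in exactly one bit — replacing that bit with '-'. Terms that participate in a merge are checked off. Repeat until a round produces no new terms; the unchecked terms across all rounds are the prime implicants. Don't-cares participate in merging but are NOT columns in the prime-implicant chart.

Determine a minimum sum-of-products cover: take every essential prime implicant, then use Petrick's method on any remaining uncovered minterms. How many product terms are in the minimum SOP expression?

[col 0] 0001*, 0011*, 0100*, 1000*, 1001*, 1011*, 1100*
[col 1] -001*, -011*, -100, 00-1*, 1-00, 10-1*, 100-
[col 2] -0-1
Prime implicants: -0-1, -100, 1-00, 100-
PI chart (minterm → PIs covering it):
  3 | -0-1  (sole → essential)
  4 | -100  (sole → essential)
  8 | 1-00,100-
  9 | -0-1,100-
  11 | -0-1  (sole → essential)
  12 | -100,1-00
Essential prime implicants: -0-1, -100
Petrick residual → 1-00
Minimum SOP uses 3 PIs: b'd + bc'd' + ac'd'

3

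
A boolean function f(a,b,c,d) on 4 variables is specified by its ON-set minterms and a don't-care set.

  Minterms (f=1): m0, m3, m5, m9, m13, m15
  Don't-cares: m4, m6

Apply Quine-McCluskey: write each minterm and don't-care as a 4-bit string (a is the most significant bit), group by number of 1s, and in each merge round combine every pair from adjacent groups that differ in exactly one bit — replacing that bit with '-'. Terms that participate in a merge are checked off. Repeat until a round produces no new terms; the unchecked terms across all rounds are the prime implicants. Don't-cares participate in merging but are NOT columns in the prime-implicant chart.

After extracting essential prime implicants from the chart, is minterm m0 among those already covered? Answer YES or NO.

YES

size-2^0 implicants → 0000(✓)  0011  0100(✓)  0101(✓)  0110(✓)  1001(✓)  1101(✓)  1111(✓)
size-2^1 implicants → -101  0-00  01-0  010-  1-01  11-1
Unchecked terms (primes): -101, 0-00, 0011, 01-0, 010-, 1-01, 11-1
Minterm coverage:
  m0 ⊆ 0-00 [E]
  m3 ⊆ 0011 [E]
  m5 ⊆ -101,010-
  m9 ⊆ 1-01 [E]
  m13 ⊆ -101,1-01,11-1
  m15 ⊆ 11-1 [E]
E = {0-00, 0011, 1-01, 11-1}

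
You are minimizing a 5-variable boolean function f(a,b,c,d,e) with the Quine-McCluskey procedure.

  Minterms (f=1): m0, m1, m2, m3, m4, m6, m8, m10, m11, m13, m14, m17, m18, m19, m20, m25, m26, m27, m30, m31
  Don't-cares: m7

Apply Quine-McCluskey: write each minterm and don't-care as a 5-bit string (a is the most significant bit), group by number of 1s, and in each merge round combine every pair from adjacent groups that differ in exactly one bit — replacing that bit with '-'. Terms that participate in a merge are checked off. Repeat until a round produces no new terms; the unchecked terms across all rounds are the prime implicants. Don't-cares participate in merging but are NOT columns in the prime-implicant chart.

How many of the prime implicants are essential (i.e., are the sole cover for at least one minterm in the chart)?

[col 0] 00000*, 00001*, 00010*, 00011*, 00100*, 00110*, 00111*, 01000*, 01010*, 01011*, 01101, 01110*, 10001*, 10010*, 10011*, 10100*, 11001*, 11010*, 11011*, 11110*, 11111*
[col 1] -0001*, -0010*, -0011*, -0100, -1010*, -1011*, -1110*, 0-000*, 0-010*, 0-011*, 0-110*, 00-00*, 00-10*, 00-11*, 000-0*, 000-1*, 0000-*, 0001-*, 001-0*, 0011-*, 01-10*, 010-0*, 0101-*, 1-001*, 1-010*, 1-011*, 100-1*, 1001-*, 11-10*, 11-11*, 110-1*, 1101-*, 1111-*
[col 2] --010*, --011*, -00-1, -001-*, -1-10, -101-*, 0--10, 0-0-0, 0-01-*, 00--0, 00-1-, 000--, 1-0-1, 1-01-*, 11-1-
[col 3] --01-
Prime implicants: --01-, -00-1, -0100, -1-10, 0--10, 0-0-0, 00--0, 00-1-, 000--, 01101, 1-0-1, 11-1-
PI chart (minterm → PIs covering it):
  0 | 0-0-0,00--0,000--
  1 | -00-1,000--
  2 | --01-,0--10,0-0-0,00--0,00-1-,000--
  3 | --01-,-00-1,00-1-,000--
  4 | -0100,00--0
  6 | 0--10,00--0,00-1-
  8 | 0-0-0  (sole → essential)
  10 | --01-,-1-10,0--10,0-0-0
  11 | --01-  (sole → essential)
  13 | 01101  (sole → essential)
  14 | -1-10,0--10
  17 | -00-1,1-0-1
  18 | --01-  (sole → essential)
  19 | --01-,-00-1,1-0-1
  20 | -0100  (sole → essential)
  25 | 1-0-1  (sole → essential)
  26 | --01-,-1-10,11-1-
  27 | --01-,1-0-1,11-1-
  30 | -1-10,11-1-
  31 | 11-1-  (sole → essential)
Essential prime implicants: --01-, -0100, 0-0-0, 01101, 1-0-1, 11-1-

6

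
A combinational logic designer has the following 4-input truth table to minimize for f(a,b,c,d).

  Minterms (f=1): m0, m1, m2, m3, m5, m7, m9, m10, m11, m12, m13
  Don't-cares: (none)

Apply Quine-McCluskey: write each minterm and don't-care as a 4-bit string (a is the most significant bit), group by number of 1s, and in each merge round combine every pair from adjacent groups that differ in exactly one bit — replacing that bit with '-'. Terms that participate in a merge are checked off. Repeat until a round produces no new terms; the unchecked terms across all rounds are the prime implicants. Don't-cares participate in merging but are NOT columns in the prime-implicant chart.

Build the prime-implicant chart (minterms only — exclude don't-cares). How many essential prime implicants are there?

size-2^0 implicants → 0000(✓)  0001(✓)  0010(✓)  0011(✓)  0101(✓)  0111(✓)  1001(✓)  1010(✓)  1011(✓)  1100(✓)  1101(✓)
size-2^1 implicants → -001(✓)  -010(✓)  -011(✓)  -101(✓)  0-01(✓)  0-11(✓)  00-0(✓)  00-1(✓)  000-(✓)  001-(✓)  01-1(✓)  1-01(✓)  10-1(✓)  101-(✓)  110-
size-2^2 implicants → --01  -0-1  -01-  0--1  00--
Unchecked terms (primes): --01, -0-1, -01-, 0--1, 00--, 110-
Minterm coverage:
  m0 ⊆ 00-- [E]
  m1 ⊆ --01,-0-1,0--1,00--
  m2 ⊆ -01-,00--
  m3 ⊆ -0-1,-01-,0--1,00--
  m5 ⊆ --01,0--1
  m7 ⊆ 0--1 [E]
  m9 ⊆ --01,-0-1
  m10 ⊆ -01- [E]
  m11 ⊆ -0-1,-01-
  m12 ⊆ 110- [E]
  m13 ⊆ --01,110-
E = {-01-, 0--1, 00--, 110-}

4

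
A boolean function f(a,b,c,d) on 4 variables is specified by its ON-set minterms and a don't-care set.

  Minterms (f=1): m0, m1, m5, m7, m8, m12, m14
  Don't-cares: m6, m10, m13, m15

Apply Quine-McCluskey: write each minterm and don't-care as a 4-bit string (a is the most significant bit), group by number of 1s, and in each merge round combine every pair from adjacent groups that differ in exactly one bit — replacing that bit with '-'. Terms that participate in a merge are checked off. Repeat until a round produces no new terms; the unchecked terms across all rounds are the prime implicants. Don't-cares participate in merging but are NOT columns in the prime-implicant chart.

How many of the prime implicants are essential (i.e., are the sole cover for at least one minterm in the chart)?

size-2^0 implicants → 0000(✓)  0001(✓)  0101(✓)  0110(✓)  0111(✓)  1000(✓)  1010(✓)  1100(✓)  1101(✓)  1110(✓)  1111(✓)
size-2^1 implicants → -000  -101(✓)  -110(✓)  -111(✓)  0-01  000-  01-1(✓)  011-(✓)  1-00(✓)  1-10(✓)  10-0(✓)  11-0(✓)  11-1(✓)  110-(✓)  111-(✓)
size-2^2 implicants → -1-1  -11-  1--0  11--
Unchecked terms (primes): -000, -1-1, -11-, 0-01, 000-, 1--0, 11--
Minterm coverage:
  m0 ⊆ -000,000-
  m1 ⊆ 0-01,000-
  m5 ⊆ -1-1,0-01
  m7 ⊆ -1-1,-11-
  m8 ⊆ -000,1--0
  m12 ⊆ 1--0,11--
  m14 ⊆ -11-,1--0,11--
(no essential prime implicants)

0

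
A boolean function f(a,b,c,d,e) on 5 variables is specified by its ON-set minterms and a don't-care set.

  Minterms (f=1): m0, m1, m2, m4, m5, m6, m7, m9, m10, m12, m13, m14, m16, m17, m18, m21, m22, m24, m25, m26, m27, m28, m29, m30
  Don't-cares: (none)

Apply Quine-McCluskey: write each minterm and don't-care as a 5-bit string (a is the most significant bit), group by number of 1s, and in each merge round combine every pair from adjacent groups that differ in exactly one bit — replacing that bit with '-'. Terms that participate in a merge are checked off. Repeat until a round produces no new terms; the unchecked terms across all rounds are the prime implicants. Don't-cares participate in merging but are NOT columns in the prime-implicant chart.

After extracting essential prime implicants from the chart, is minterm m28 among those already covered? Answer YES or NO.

size-2^0 implicants → 00000(✓)  00001(✓)  00010(✓)  00100(✓)  00101(✓)  00110(✓)  00111(✓)  01001(✓)  01010(✓)  01100(✓)  01101(✓)  01110(✓)  10000(✓)  10001(✓)  10010(✓)  10101(✓)  10110(✓)  11000(✓)  11001(✓)  11010(✓)  11011(✓)  11100(✓)  11101(✓)  11110(✓)
size-2^1 implicants → -0000(✓)  -0001(✓)  -0010(✓)  -0101(✓)  -0110(✓)  -1001(✓)  -1010(✓)  -1100(✓)  -1101(✓)  -1110(✓)  0-001(✓)  0-010(✓)  0-100(✓)  0-101(✓)  0-110(✓)  00-00(✓)  00-01(✓)  00-10(✓)  000-0(✓)  0000-(✓)  001-0(✓)  001-1(✓)  0010-(✓)  0011-(✓)  01-01(✓)  01-10(✓)  011-0(✓)  0110-(✓)  1-000(✓)  1-001(✓)  1-010(✓)  1-101(✓)  1-110(✓)  10-01(✓)  10-10(✓)  100-0(✓)  1000-(✓)  11-00(✓)  11-01(✓)  11-10(✓)  110-0(✓)  110-1(✓)  1100-(✓)  1101-(✓)  111-0(✓)  1110-(✓)
size-2^2 implicants → --001(✓)  --010(✓)  --101(✓)  --110(✓)  -0-01(✓)  -0-10(✓)  -00-0  -000-  -1-01(✓)  -1-10(✓)  -11-0  -110-  0--01(✓)  0--10(✓)  0-1-0  0-10-  00--0  00-0-  001--  1--01(✓)  1--10(✓)  1-0-0  1-00-  11--0  11-0-  110--
size-2^3 implicants → ---01  ---10
Unchecked terms (primes): ---01, ---10, -00-0, -000-, -11-0, -110-, 0-1-0, 0-10-, 00--0, 00-0-, 001--, 1-0-0, 1-00-, 11--0, 11-0-, 110--
Minterm coverage:
  m0 ⊆ -00-0,-000-,00--0,00-0-
  m1 ⊆ ---01,-000-,00-0-
  m2 ⊆ ---10,-00-0,00--0
  m4 ⊆ 0-1-0,0-10-,00--0,00-0-,001--
  m5 ⊆ ---01,0-10-,00-0-,001--
  m6 ⊆ ---10,0-1-0,00--0,001--
  m7 ⊆ 001-- [E]
  m9 ⊆ ---01 [E]
  m10 ⊆ ---10 [E]
  m12 ⊆ -11-0,-110-,0-1-0,0-10-
  m13 ⊆ ---01,-110-,0-10-
  m14 ⊆ ---10,-11-0,0-1-0
  m16 ⊆ -00-0,-000-,1-0-0,1-00-
  m17 ⊆ ---01,-000-,1-00-
  m18 ⊆ ---10,-00-0,1-0-0
  m21 ⊆ ---01 [E]
  m22 ⊆ ---10 [E]
  m24 ⊆ 1-0-0,1-00-,11--0,11-0-,110--
  m25 ⊆ ---01,1-00-,11-0-,110--
  m26 ⊆ ---10,1-0-0,11--0,110--
  m27 ⊆ 110-- [E]
  m28 ⊆ -11-0,-110-,11--0,11-0-
  m29 ⊆ ---01,-110-,11-0-
  m30 ⊆ ---10,-11-0,11--0
E = {---01, ---10, 001--, 110--}

NO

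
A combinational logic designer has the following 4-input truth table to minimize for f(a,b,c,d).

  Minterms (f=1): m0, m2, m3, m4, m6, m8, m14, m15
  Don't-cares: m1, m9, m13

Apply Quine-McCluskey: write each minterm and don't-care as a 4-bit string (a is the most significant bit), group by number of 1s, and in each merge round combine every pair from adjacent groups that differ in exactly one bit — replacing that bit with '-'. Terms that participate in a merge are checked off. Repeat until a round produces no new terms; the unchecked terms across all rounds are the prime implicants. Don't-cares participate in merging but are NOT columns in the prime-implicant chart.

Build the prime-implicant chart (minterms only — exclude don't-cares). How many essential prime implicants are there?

3

[col 0] 0000*, 0001*, 0010*, 0011*, 0100*, 0110*, 1000*, 1001*, 1101*, 1110*, 1111*
[col 1] -000*, -001*, -110, 0-00*, 0-10*, 00-0*, 00-1*, 000-*, 001-*, 01-0*, 1-01, 100-*, 11-1, 111-
[col 2] -00-, 0--0, 00--
Prime implicants: -00-, -110, 0--0, 00--, 1-01, 11-1, 111-
PI chart (minterm → PIs covering it):
  0 | -00-,0--0,00--
  2 | 0--0,00--
  3 | 00--  (sole → essential)
  4 | 0--0  (sole → essential)
  6 | -110,0--0
  8 | -00-  (sole → essential)
  14 | -110,111-
  15 | 11-1,111-
Essential prime implicants: -00-, 0--0, 00--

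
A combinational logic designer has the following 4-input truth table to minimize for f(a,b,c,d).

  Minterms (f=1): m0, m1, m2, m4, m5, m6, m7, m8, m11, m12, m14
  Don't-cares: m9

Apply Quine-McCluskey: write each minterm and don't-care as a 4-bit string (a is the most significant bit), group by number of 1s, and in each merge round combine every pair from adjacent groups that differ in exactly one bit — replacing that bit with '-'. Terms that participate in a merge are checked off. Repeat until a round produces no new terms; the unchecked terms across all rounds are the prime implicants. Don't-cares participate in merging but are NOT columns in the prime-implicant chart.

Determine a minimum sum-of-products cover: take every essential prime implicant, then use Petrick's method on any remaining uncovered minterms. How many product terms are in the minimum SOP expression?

5

[col 0] 0000*, 0001*, 0010*, 0100*, 0101*, 0110*, 0111*, 1000*, 1001*, 1011*, 1100*, 1110*
[col 1] -000*, -001*, -100*, -110*, 0-00*, 0-01*, 0-10*, 00-0*, 000-*, 01-0*, 01-1*, 010-*, 011-*, 1-00*, 10-1, 100-*, 11-0*
[col 2] --00, -00-, -1-0, 0--0, 0-0-, 01--
Prime implicants: --00, -00-, -1-0, 0--0, 0-0-, 01--, 10-1
PI chart (minterm → PIs covering it):
  0 | --00,-00-,0--0,0-0-
  1 | -00-,0-0-
  2 | 0--0  (sole → essential)
  4 | --00,-1-0,0--0,0-0-,01--
  5 | 0-0-,01--
  6 | -1-0,0--0,01--
  7 | 01--  (sole → essential)
  8 | --00,-00-
  11 | 10-1  (sole → essential)
  12 | --00,-1-0
  14 | -1-0  (sole → essential)
Essential prime implicants: -1-0, 0--0, 01--, 10-1
Petrick residual → -00-
Minimum SOP uses 5 PIs: b'c' + bd' + a'd' + a'b + ab'd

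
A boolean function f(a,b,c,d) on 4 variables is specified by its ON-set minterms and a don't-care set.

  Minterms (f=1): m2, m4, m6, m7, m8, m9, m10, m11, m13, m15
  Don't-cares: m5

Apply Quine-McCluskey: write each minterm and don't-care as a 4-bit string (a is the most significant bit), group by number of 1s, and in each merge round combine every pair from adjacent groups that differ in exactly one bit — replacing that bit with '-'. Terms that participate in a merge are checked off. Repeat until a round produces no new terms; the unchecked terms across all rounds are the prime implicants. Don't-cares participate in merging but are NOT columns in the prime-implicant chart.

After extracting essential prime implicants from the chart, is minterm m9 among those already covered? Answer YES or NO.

YES

[col 0] 0010*, 0100*, 0101*, 0110*, 0111*, 1000*, 1001*, 1010*, 1011*, 1101*, 1111*
[col 1] -010, -101*, -111*, 0-10, 01-0*, 01-1*, 010-*, 011-*, 1-01*, 1-11*, 10-0*, 10-1*, 100-*, 101-*, 11-1*
[col 2] -1-1, 01--, 1--1, 10--
Prime implicants: -010, -1-1, 0-10, 01--, 1--1, 10--
PI chart (minterm → PIs covering it):
  2 | -010,0-10
  4 | 01--  (sole → essential)
  6 | 0-10,01--
  7 | -1-1,01--
  8 | 10--  (sole → essential)
  9 | 1--1,10--
  10 | -010,10--
  11 | 1--1,10--
  13 | -1-1,1--1
  15 | -1-1,1--1
Essential prime implicants: 01--, 10--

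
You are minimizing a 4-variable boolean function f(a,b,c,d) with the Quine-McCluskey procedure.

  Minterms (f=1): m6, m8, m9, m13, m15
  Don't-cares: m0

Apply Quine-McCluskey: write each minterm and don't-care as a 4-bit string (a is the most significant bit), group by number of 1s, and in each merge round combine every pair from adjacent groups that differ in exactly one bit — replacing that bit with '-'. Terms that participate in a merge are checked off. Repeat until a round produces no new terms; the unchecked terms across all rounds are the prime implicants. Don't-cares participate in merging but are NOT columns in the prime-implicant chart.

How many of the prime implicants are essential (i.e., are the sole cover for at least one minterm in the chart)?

2

Round 0: 0000✓ 0110 1000✓ 1001✓ 1101✓ 1111✓
Round 1: -000 1-01 100- 11-1
PIs = {-000, 0110, 1-01, 100-, 11-1}
Coverage chart:
  m6: 0110 ←essential
  m8: -000,100-
  m9: 1-01,100-
  m13: 1-01,11-1
  m15: 11-1 ←essential
Essential: 0110, 11-1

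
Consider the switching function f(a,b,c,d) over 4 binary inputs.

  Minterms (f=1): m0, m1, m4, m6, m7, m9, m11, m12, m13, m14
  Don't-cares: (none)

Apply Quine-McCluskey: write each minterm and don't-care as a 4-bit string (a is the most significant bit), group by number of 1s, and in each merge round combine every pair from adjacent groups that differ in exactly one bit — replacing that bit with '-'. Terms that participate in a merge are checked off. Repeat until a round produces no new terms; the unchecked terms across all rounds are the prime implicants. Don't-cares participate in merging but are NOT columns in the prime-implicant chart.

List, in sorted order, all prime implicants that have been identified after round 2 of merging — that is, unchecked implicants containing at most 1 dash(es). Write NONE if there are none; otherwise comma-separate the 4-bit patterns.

[col 0] 0000*, 0001*, 0100*, 0110*, 0111*, 1001*, 1011*, 1100*, 1101*, 1110*
[col 1] -001, -100*, -110*, 0-00, 000-, 01-0*, 011-, 1-01, 10-1, 11-0*, 110-
[col 2] -1-0
Prime implicants: -001, -1-0, 0-00, 000-, 011-, 1-01, 10-1, 110-

-001, 0-00, 000-, 011-, 1-01, 10-1, 110-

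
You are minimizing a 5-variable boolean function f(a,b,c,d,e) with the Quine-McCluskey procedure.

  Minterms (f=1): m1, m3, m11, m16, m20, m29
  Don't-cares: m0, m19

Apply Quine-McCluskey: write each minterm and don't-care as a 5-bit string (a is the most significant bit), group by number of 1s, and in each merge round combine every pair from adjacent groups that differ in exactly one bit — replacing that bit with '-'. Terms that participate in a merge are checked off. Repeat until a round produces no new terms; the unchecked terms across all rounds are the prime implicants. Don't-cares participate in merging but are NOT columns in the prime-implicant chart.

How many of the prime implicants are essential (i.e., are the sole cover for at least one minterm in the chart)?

size-2^0 implicants → 00000(✓)  00001(✓)  00011(✓)  01011(✓)  10000(✓)  10011(✓)  10100(✓)  11101
size-2^1 implicants → -0000  -0011  0-011  000-1  0000-  10-00
Unchecked terms (primes): -0000, -0011, 0-011, 000-1, 0000-, 10-00, 11101
Minterm coverage:
  m1 ⊆ 000-1,0000-
  m3 ⊆ -0011,0-011,000-1
  m11 ⊆ 0-011 [E]
  m16 ⊆ -0000,10-00
  m20 ⊆ 10-00 [E]
  m29 ⊆ 11101 [E]
E = {0-011, 10-00, 11101}

3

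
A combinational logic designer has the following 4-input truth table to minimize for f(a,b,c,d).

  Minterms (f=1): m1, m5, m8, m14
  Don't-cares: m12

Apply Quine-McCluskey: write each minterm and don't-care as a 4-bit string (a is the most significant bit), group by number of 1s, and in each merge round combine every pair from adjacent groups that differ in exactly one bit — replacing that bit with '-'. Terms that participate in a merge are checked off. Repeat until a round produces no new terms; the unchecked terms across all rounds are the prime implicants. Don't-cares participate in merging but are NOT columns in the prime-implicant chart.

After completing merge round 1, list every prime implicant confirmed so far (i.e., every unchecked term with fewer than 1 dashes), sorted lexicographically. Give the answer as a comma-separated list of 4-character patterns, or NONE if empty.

[col 0] 0001*, 0101*, 1000*, 1100*, 1110*
[col 1] 0-01, 1-00, 11-0
Prime implicants: 0-01, 1-00, 11-0

NONE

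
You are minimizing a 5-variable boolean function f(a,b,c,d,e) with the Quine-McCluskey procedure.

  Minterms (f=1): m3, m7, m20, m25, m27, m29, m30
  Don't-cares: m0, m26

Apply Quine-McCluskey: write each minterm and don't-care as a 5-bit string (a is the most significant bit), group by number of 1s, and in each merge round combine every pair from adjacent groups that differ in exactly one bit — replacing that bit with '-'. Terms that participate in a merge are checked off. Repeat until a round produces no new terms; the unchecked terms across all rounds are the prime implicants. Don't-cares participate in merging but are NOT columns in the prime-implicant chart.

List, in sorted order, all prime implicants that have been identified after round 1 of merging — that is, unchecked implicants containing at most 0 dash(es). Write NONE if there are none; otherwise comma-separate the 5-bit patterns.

00000, 10100

size-2^0 implicants → 00000  00011(✓)  00111(✓)  10100  11001(✓)  11010(✓)  11011(✓)  11101(✓)  11110(✓)
size-2^1 implicants → 00-11  11-01  11-10  110-1  1101-
Unchecked terms (primes): 00-11, 00000, 10100, 11-01, 11-10, 110-1, 1101-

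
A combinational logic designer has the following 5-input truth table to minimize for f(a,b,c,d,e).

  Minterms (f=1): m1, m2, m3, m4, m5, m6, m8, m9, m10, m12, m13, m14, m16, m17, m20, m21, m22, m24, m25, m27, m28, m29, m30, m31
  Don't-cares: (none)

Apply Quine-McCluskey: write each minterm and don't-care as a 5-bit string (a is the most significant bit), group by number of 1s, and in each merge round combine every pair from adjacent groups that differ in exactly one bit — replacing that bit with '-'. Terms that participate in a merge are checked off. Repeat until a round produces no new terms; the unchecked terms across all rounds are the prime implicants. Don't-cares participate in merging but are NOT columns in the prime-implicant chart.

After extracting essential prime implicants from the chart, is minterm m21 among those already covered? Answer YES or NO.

[col 0] 00001*, 00010*, 00011*, 00100*, 00101*, 00110*, 01000*, 01001*, 01010*, 01100*, 01101*, 01110*, 10000*, 10001*, 10100*, 10101*, 10110*, 11000*, 11001*, 11011*, 11100*, 11101*, 11110*, 11111*
[col 1] -0001*, -0100*, -0101*, -0110*, -1000*, -1001*, -1100*, -1101*, -1110*, 0-001*, 0-010*, 0-100*, 0-101*, 0-110*, 00-01*, 00-10*, 000-1, 0001-, 001-0*, 0010-*, 01-00*, 01-01*, 01-10*, 010-0*, 0100-*, 011-0*, 0110-*, 1-000*, 1-001*, 1-100*, 1-101*, 1-110*, 10-00*, 10-01*, 1000-*, 101-0*, 1010-*, 11-00*, 11-01*, 11-11*, 110-1*, 1100-*, 111-0*, 111-1*, 1110-*, 1111-*
[col 2] --001*, --100*, --101*, --110*, -0-01*, -01-0*, -010-*, -1-00*, -1-01*, -100-*, -11-0*, -110-*, 0--01*, 0--10, 0-1-0*, 0-10-*, 01--0, 01-0-*, 1--00*, 1--01*, 1-00-*, 1-1-0*, 1-10-*, 10-0-*, 11--1, 11-0-*, 111--
[col 3] ---01, --1-0, --10-, -1-0-, 1--0-
Prime implicants: ---01, --1-0, --10-, -1-0-, 0--10, 000-1, 0001-, 01--0, 1--0-, 11--1, 111--
PI chart (minterm → PIs covering it):
  1 | ---01,000-1
  2 | 0--10,0001-
  3 | 000-1,0001-
  4 | --1-0,--10-
  5 | ---01,--10-
  6 | --1-0,0--10
  8 | -1-0-,01--0
  9 | ---01,-1-0-
  10 | 0--10,01--0
  12 | --1-0,--10-,-1-0-,01--0
  13 | ---01,--10-,-1-0-
  14 | --1-0,0--10,01--0
  16 | 1--0-  (sole → essential)
  17 | ---01,1--0-
  20 | --1-0,--10-,1--0-
  21 | ---01,--10-,1--0-
  22 | --1-0  (sole → essential)
  24 | -1-0-,1--0-
  25 | ---01,-1-0-,1--0-,11--1
  27 | 11--1  (sole → essential)
  28 | --1-0,--10-,-1-0-,1--0-,111--
  29 | ---01,--10-,-1-0-,1--0-,11--1,111--
  30 | --1-0,111--
  31 | 11--1,111--
Essential prime implicants: --1-0, 1--0-, 11--1

YES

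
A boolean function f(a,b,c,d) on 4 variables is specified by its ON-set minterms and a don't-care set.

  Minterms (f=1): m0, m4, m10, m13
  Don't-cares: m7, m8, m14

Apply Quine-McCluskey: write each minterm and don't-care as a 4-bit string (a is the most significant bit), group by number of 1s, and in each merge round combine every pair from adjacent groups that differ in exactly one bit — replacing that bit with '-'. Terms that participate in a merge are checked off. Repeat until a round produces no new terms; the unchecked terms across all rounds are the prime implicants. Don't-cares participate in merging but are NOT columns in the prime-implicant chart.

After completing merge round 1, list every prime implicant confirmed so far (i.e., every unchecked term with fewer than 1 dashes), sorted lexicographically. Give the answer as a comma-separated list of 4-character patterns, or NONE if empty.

[col 0] 0000*, 0100*, 0111, 1000*, 1010*, 1101, 1110*
[col 1] -000, 0-00, 1-10, 10-0
Prime implicants: -000, 0-00, 0111, 1-10, 10-0, 1101

0111, 1101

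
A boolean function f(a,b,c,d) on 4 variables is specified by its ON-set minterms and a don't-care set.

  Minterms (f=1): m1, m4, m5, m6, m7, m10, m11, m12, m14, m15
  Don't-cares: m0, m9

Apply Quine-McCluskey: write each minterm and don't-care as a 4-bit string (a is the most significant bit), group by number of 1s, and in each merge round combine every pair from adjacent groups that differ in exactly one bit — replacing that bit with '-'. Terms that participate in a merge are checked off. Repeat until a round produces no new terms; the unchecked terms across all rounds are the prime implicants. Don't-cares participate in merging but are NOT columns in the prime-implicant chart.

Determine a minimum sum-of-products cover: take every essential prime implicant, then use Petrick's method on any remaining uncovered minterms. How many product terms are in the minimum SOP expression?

[col 0] 0000*, 0001*, 0100*, 0101*, 0110*, 0111*, 1001*, 1010*, 1011*, 1100*, 1110*, 1111*
[col 1] -001, -100*, -110*, -111*, 0-00*, 0-01*, 000-*, 01-0*, 01-1*, 010-*, 011-*, 1-10*, 1-11*, 10-1, 101-*, 11-0*, 111-*
[col 2] -1-0, -11-, 0-0-, 01--, 1-1-
Prime implicants: -001, -1-0, -11-, 0-0-, 01--, 1-1-, 10-1
PI chart (minterm → PIs covering it):
  1 | -001,0-0-
  4 | -1-0,0-0-,01--
  5 | 0-0-,01--
  6 | -1-0,-11-,01--
  7 | -11-,01--
  10 | 1-1-  (sole → essential)
  11 | 1-1-,10-1
  12 | -1-0  (sole → essential)
  14 | -1-0,-11-,1-1-
  15 | -11-,1-1-
Essential prime implicants: -1-0, 1-1-
Petrick residual → -001, 01--
Minimum SOP uses 4 PIs: b'c'd + bd' + a'b + ac

4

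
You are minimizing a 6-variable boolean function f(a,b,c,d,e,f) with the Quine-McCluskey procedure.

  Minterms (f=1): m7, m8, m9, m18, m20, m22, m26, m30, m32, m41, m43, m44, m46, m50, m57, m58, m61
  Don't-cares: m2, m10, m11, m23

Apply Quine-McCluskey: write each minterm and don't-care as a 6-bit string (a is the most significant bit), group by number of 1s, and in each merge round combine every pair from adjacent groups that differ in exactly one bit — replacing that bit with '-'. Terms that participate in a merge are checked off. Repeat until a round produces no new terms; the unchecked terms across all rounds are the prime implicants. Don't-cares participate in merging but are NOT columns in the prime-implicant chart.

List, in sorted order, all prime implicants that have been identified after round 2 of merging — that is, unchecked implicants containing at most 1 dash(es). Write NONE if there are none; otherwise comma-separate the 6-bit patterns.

size-2^0 implicants → 000010(✓)  000111(✓)  001000(✓)  001001(✓)  001010(✓)  001011(✓)  010010(✓)  010100(✓)  010110(✓)  010111(✓)  011010(✓)  011110(✓)  100000  101001(✓)  101011(✓)  101100(✓)  101110(✓)  110010(✓)  111001(✓)  111010(✓)  111101(✓)
size-2^1 implicants → -01001(✓)  -01011(✓)  -10010(✓)  -11010(✓)  0-0010(✓)  0-0111  0-1010(✓)  00-010(✓)  0010-0(✓)  0010-1(✓)  00100-(✓)  00101-(✓)  01-010(✓)  01-110(✓)  010-10(✓)  0101-0  01011-  011-10(✓)  1-1001  1010-1(✓)  1011-0  11-010(✓)  111-01
size-2^2 implicants → -010-1  -1-010  0--010  0010--  01--10
Unchecked terms (primes): -010-1, -1-010, 0--010, 0-0111, 0010--, 01--10, 0101-0, 01011-, 1-1001, 100000, 1011-0, 111-01

0-0111, 0101-0, 01011-, 1-1001, 100000, 1011-0, 111-01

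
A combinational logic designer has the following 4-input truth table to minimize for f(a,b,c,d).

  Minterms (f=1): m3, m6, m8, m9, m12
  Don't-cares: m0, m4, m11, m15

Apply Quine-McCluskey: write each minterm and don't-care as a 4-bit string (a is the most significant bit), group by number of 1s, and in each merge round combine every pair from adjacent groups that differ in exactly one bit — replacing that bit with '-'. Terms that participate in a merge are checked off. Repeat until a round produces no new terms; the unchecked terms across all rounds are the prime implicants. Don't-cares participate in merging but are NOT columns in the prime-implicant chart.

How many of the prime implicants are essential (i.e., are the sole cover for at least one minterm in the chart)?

Round 0: 0000✓ 0011✓ 0100✓ 0110✓ 1000✓ 1001✓ 1011✓ 1100✓ 1111✓
Round 1: -000✓ -011 -100✓ 0-00✓ 01-0 1-00✓ 1-11 10-1 100-
Round 2: --00
PIs = {--00, -011, 01-0, 1-11, 10-1, 100-}
Coverage chart:
  m3: -011 ←essential
  m6: 01-0 ←essential
  m8: --00,100-
  m9: 10-1,100-
  m12: --00 ←essential
Essential: --00, -011, 01-0

3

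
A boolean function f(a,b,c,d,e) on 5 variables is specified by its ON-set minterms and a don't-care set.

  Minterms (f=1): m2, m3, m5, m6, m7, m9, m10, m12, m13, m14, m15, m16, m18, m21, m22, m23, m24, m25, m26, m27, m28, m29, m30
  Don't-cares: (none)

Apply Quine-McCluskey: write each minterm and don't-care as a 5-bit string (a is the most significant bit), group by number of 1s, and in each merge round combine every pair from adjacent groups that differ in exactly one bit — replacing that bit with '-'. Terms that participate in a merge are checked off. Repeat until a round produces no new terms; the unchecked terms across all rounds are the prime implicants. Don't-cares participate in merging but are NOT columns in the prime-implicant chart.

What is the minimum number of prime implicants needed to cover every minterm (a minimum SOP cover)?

[col 0] 00010*, 00011*, 00101*, 00110*, 00111*, 01001*, 01010*, 01100*, 01101*, 01110*, 01111*, 10000*, 10010*, 10101*, 10110*, 10111*, 11000*, 11001*, 11010*, 11011*, 11100*, 11101*, 11110*
[col 1] -0010*, -0101*, -0110*, -0111*, -1001*, -1010*, -1100*, -1101*, -1110*, 0-010*, 0-101*, 0-110*, 0-111*, 00-10*, 00-11*, 0001-*, 001-1*, 0011-*, 01-01*, 01-10*, 011-0*, 011-1*, 0110-*, 0111-*, 1-000*, 1-010*, 1-101*, 1-110*, 10-10*, 100-0*, 101-1*, 1011-*, 11-00*, 11-01*, 11-10*, 110-0*, 110-1*, 1100-*, 1101-*, 111-0*, 1110-*
[col 2] --010*, --101, --110*, -0-10*, -01-1, -011-, -1-01, -1-10*, -11-0, -110-, 0--10*, 0-1-1, 0-11-, 00-1-, 011--, 1--10*, 1-0-0, 11--0, 11-0-, 110--
[col 3] ---10
Prime implicants: ---10, --101, -01-1, -011-, -1-01, -11-0, -110-, 0-1-1, 0-11-, 00-1-, 011--, 1-0-0, 11--0, 11-0-, 110--
PI chart (minterm → PIs covering it):
  2 | ---10,00-1-
  3 | 00-1-  (sole → essential)
  5 | --101,-01-1,0-1-1
  6 | ---10,-011-,0-11-,00-1-
  7 | -01-1,-011-,0-1-1,0-11-,00-1-
  9 | -1-01  (sole → essential)
  10 | ---10  (sole → essential)
  12 | -11-0,-110-,011--
  13 | --101,-1-01,-110-,0-1-1,011--
  14 | ---10,-11-0,0-11-,011--
  15 | 0-1-1,0-11-,011--
  16 | 1-0-0  (sole → essential)
  18 | ---10,1-0-0
  21 | --101,-01-1
  22 | ---10,-011-
  23 | -01-1,-011-
  24 | 1-0-0,11--0,11-0-,110--
  25 | -1-01,11-0-,110--
  26 | ---10,1-0-0,11--0,110--
  27 | 110--  (sole → essential)
  28 | -11-0,-110-,11--0,11-0-
  29 | --101,-1-01,-110-,11-0-
  30 | ---10,-11-0,11--0
Essential prime implicants: ---10, -1-01, 00-1-, 1-0-0, 110--
Petrick residual → -01-1, -11-0, 0-1-1
Minimum SOP uses 8 PIs: de' + b'ce + bd'e + bce' + a'ce + a'b'd + ac'e' + abc'

8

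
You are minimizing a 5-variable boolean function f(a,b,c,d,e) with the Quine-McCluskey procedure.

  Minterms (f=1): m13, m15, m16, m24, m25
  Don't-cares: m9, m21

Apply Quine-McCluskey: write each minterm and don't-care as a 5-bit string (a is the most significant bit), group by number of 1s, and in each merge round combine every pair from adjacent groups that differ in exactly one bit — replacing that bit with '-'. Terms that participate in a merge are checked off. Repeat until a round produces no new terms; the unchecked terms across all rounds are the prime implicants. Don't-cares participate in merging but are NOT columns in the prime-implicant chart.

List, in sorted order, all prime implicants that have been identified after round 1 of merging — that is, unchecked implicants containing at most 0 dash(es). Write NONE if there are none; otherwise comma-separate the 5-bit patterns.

[col 0] 01001*, 01101*, 01111*, 10000*, 10101, 11000*, 11001*
[col 1] -1001, 01-01, 011-1, 1-000, 1100-
Prime implicants: -1001, 01-01, 011-1, 1-000, 10101, 1100-

10101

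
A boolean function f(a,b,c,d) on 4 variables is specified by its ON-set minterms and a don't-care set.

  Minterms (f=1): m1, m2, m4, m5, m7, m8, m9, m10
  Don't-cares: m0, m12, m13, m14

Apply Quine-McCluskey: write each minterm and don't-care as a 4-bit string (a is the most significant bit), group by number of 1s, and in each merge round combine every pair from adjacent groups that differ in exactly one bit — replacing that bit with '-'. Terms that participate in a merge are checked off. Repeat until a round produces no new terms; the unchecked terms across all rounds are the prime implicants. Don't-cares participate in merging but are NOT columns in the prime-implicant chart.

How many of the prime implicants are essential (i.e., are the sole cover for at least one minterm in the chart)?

3

[col 0] 0000*, 0001*, 0010*, 0100*, 0101*, 0111*, 1000*, 1001*, 1010*, 1100*, 1101*, 1110*
[col 1] -000*, -001*, -010*, -100*, -101*, 0-00*, 0-01*, 00-0*, 000-*, 01-1, 010-*, 1-00*, 1-01*, 1-10*, 10-0*, 100-*, 11-0*, 110-*
[col 2] --00*, --01*, -0-0, -00-*, -10-*, 0-0-*, 1--0, 1-0-*
[col 3] --0-
Prime implicants: --0-, -0-0, 01-1, 1--0
PI chart (minterm → PIs covering it):
  1 | --0-  (sole → essential)
  2 | -0-0  (sole → essential)
  4 | --0-  (sole → essential)
  5 | --0-,01-1
  7 | 01-1  (sole → essential)
  8 | --0-,-0-0,1--0
  9 | --0-  (sole → essential)
  10 | -0-0,1--0
Essential prime implicants: --0-, -0-0, 01-1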